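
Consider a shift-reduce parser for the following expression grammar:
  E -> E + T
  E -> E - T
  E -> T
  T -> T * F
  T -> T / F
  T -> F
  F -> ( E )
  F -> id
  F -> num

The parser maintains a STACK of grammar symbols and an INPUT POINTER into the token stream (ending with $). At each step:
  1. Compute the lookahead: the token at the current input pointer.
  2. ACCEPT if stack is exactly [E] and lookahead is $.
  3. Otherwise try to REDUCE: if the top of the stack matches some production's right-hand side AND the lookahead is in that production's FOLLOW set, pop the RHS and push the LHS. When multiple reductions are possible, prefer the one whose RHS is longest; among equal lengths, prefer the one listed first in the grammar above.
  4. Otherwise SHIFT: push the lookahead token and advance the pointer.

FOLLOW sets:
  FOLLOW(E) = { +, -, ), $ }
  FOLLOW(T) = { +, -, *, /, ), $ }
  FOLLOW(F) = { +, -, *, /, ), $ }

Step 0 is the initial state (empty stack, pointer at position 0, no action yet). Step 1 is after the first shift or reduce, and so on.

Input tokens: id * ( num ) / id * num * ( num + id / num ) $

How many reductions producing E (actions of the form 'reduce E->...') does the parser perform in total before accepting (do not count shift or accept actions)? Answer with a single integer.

Step 1: shift id. Stack=[id] ptr=1 lookahead=* remaining=[* ( num ) / id * num * ( num + id / num ) $]
Step 2: reduce F->id. Stack=[F] ptr=1 lookahead=* remaining=[* ( num ) / id * num * ( num + id / num ) $]
Step 3: reduce T->F. Stack=[T] ptr=1 lookahead=* remaining=[* ( num ) / id * num * ( num + id / num ) $]
Step 4: shift *. Stack=[T *] ptr=2 lookahead=( remaining=[( num ) / id * num * ( num + id / num ) $]
Step 5: shift (. Stack=[T * (] ptr=3 lookahead=num remaining=[num ) / id * num * ( num + id / num ) $]
Step 6: shift num. Stack=[T * ( num] ptr=4 lookahead=) remaining=[) / id * num * ( num + id / num ) $]
Step 7: reduce F->num. Stack=[T * ( F] ptr=4 lookahead=) remaining=[) / id * num * ( num + id / num ) $]
Step 8: reduce T->F. Stack=[T * ( T] ptr=4 lookahead=) remaining=[) / id * num * ( num + id / num ) $]
Step 9: reduce E->T. Stack=[T * ( E] ptr=4 lookahead=) remaining=[) / id * num * ( num + id / num ) $]
Step 10: shift ). Stack=[T * ( E )] ptr=5 lookahead=/ remaining=[/ id * num * ( num + id / num ) $]
Step 11: reduce F->( E ). Stack=[T * F] ptr=5 lookahead=/ remaining=[/ id * num * ( num + id / num ) $]
Step 12: reduce T->T * F. Stack=[T] ptr=5 lookahead=/ remaining=[/ id * num * ( num + id / num ) $]
Step 13: shift /. Stack=[T /] ptr=6 lookahead=id remaining=[id * num * ( num + id / num ) $]
Step 14: shift id. Stack=[T / id] ptr=7 lookahead=* remaining=[* num * ( num + id / num ) $]
Step 15: reduce F->id. Stack=[T / F] ptr=7 lookahead=* remaining=[* num * ( num + id / num ) $]
Step 16: reduce T->T / F. Stack=[T] ptr=7 lookahead=* remaining=[* num * ( num + id / num ) $]
Step 17: shift *. Stack=[T *] ptr=8 lookahead=num remaining=[num * ( num + id / num ) $]
Step 18: shift num. Stack=[T * num] ptr=9 lookahead=* remaining=[* ( num + id / num ) $]
Step 19: reduce F->num. Stack=[T * F] ptr=9 lookahead=* remaining=[* ( num + id / num ) $]
Step 20: reduce T->T * F. Stack=[T] ptr=9 lookahead=* remaining=[* ( num + id / num ) $]
Step 21: shift *. Stack=[T *] ptr=10 lookahead=( remaining=[( num + id / num ) $]
Step 22: shift (. Stack=[T * (] ptr=11 lookahead=num remaining=[num + id / num ) $]
Step 23: shift num. Stack=[T * ( num] ptr=12 lookahead=+ remaining=[+ id / num ) $]
Step 24: reduce F->num. Stack=[T * ( F] ptr=12 lookahead=+ remaining=[+ id / num ) $]
Step 25: reduce T->F. Stack=[T * ( T] ptr=12 lookahead=+ remaining=[+ id / num ) $]
Step 26: reduce E->T. Stack=[T * ( E] ptr=12 lookahead=+ remaining=[+ id / num ) $]
Step 27: shift +. Stack=[T * ( E +] ptr=13 lookahead=id remaining=[id / num ) $]
Step 28: shift id. Stack=[T * ( E + id] ptr=14 lookahead=/ remaining=[/ num ) $]
Step 29: reduce F->id. Stack=[T * ( E + F] ptr=14 lookahead=/ remaining=[/ num ) $]
Step 30: reduce T->F. Stack=[T * ( E + T] ptr=14 lookahead=/ remaining=[/ num ) $]
Step 31: shift /. Stack=[T * ( E + T /] ptr=15 lookahead=num remaining=[num ) $]
Step 32: shift num. Stack=[T * ( E + T / num] ptr=16 lookahead=) remaining=[) $]
Step 33: reduce F->num. Stack=[T * ( E + T / F] ptr=16 lookahead=) remaining=[) $]
Step 34: reduce T->T / F. Stack=[T * ( E + T] ptr=16 lookahead=) remaining=[) $]
Step 35: reduce E->E + T. Stack=[T * ( E] ptr=16 lookahead=) remaining=[) $]
Step 36: shift ). Stack=[T * ( E )] ptr=17 lookahead=$ remaining=[$]
Step 37: reduce F->( E ). Stack=[T * F] ptr=17 lookahead=$ remaining=[$]
Step 38: reduce T->T * F. Stack=[T] ptr=17 lookahead=$ remaining=[$]
Step 39: reduce E->T. Stack=[E] ptr=17 lookahead=$ remaining=[$]
Step 40: accept. Stack=[E] ptr=17 lookahead=$ remaining=[$]

Answer: 4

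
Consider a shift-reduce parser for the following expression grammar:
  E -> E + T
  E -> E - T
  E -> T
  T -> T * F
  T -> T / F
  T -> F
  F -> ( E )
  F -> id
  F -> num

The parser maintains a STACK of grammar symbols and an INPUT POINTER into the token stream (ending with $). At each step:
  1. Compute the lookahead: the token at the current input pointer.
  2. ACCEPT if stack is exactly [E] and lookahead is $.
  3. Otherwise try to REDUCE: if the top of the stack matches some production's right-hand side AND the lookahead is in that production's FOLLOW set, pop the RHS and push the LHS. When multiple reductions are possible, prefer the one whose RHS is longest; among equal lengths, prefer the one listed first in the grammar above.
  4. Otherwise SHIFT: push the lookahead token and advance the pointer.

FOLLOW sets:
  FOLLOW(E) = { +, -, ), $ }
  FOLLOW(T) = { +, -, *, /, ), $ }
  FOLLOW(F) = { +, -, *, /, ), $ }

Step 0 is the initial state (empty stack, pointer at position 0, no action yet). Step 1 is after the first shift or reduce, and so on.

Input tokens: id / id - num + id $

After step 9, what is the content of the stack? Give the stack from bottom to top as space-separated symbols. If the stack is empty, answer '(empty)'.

Step 1: shift id. Stack=[id] ptr=1 lookahead=/ remaining=[/ id - num + id $]
Step 2: reduce F->id. Stack=[F] ptr=1 lookahead=/ remaining=[/ id - num + id $]
Step 3: reduce T->F. Stack=[T] ptr=1 lookahead=/ remaining=[/ id - num + id $]
Step 4: shift /. Stack=[T /] ptr=2 lookahead=id remaining=[id - num + id $]
Step 5: shift id. Stack=[T / id] ptr=3 lookahead=- remaining=[- num + id $]
Step 6: reduce F->id. Stack=[T / F] ptr=3 lookahead=- remaining=[- num + id $]
Step 7: reduce T->T / F. Stack=[T] ptr=3 lookahead=- remaining=[- num + id $]
Step 8: reduce E->T. Stack=[E] ptr=3 lookahead=- remaining=[- num + id $]
Step 9: shift -. Stack=[E -] ptr=4 lookahead=num remaining=[num + id $]

Answer: E -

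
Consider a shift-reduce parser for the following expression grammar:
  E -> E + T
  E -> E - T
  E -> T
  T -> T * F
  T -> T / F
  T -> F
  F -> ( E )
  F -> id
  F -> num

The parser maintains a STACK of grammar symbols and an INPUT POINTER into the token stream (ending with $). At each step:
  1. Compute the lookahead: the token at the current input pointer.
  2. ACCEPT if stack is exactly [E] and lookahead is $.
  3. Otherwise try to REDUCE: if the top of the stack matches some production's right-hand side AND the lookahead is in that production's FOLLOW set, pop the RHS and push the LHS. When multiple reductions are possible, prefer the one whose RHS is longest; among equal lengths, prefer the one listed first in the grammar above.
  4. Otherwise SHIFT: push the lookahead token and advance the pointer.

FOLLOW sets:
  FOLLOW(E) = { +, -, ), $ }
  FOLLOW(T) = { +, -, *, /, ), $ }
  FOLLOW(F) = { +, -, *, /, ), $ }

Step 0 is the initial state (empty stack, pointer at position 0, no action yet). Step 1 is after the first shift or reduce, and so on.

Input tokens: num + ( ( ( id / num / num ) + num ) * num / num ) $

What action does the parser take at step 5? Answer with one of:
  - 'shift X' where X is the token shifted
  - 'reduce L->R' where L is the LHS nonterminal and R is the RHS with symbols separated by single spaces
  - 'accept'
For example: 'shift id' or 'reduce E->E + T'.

Answer: shift +

Derivation:
Step 1: shift num. Stack=[num] ptr=1 lookahead=+ remaining=[+ ( ( ( id / num / num ) + num ) * num / num ) $]
Step 2: reduce F->num. Stack=[F] ptr=1 lookahead=+ remaining=[+ ( ( ( id / num / num ) + num ) * num / num ) $]
Step 3: reduce T->F. Stack=[T] ptr=1 lookahead=+ remaining=[+ ( ( ( id / num / num ) + num ) * num / num ) $]
Step 4: reduce E->T. Stack=[E] ptr=1 lookahead=+ remaining=[+ ( ( ( id / num / num ) + num ) * num / num ) $]
Step 5: shift +. Stack=[E +] ptr=2 lookahead=( remaining=[( ( ( id / num / num ) + num ) * num / num ) $]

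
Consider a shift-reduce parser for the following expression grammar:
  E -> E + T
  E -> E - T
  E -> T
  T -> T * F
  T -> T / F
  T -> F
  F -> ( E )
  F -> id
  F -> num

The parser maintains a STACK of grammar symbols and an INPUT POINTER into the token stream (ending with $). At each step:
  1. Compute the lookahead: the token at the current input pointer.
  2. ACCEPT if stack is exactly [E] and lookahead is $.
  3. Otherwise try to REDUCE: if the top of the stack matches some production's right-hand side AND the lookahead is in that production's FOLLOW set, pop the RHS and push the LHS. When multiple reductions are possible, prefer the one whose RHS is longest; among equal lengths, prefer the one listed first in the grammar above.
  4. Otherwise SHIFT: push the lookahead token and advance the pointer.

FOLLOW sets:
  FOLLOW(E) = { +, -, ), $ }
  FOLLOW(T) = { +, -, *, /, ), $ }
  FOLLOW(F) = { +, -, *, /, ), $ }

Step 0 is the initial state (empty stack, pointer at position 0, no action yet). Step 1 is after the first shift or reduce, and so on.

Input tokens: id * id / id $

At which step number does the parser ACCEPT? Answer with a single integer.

Step 1: shift id. Stack=[id] ptr=1 lookahead=* remaining=[* id / id $]
Step 2: reduce F->id. Stack=[F] ptr=1 lookahead=* remaining=[* id / id $]
Step 3: reduce T->F. Stack=[T] ptr=1 lookahead=* remaining=[* id / id $]
Step 4: shift *. Stack=[T *] ptr=2 lookahead=id remaining=[id / id $]
Step 5: shift id. Stack=[T * id] ptr=3 lookahead=/ remaining=[/ id $]
Step 6: reduce F->id. Stack=[T * F] ptr=3 lookahead=/ remaining=[/ id $]
Step 7: reduce T->T * F. Stack=[T] ptr=3 lookahead=/ remaining=[/ id $]
Step 8: shift /. Stack=[T /] ptr=4 lookahead=id remaining=[id $]
Step 9: shift id. Stack=[T / id] ptr=5 lookahead=$ remaining=[$]
Step 10: reduce F->id. Stack=[T / F] ptr=5 lookahead=$ remaining=[$]
Step 11: reduce T->T / F. Stack=[T] ptr=5 lookahead=$ remaining=[$]
Step 12: reduce E->T. Stack=[E] ptr=5 lookahead=$ remaining=[$]
Step 13: accept. Stack=[E] ptr=5 lookahead=$ remaining=[$]

Answer: 13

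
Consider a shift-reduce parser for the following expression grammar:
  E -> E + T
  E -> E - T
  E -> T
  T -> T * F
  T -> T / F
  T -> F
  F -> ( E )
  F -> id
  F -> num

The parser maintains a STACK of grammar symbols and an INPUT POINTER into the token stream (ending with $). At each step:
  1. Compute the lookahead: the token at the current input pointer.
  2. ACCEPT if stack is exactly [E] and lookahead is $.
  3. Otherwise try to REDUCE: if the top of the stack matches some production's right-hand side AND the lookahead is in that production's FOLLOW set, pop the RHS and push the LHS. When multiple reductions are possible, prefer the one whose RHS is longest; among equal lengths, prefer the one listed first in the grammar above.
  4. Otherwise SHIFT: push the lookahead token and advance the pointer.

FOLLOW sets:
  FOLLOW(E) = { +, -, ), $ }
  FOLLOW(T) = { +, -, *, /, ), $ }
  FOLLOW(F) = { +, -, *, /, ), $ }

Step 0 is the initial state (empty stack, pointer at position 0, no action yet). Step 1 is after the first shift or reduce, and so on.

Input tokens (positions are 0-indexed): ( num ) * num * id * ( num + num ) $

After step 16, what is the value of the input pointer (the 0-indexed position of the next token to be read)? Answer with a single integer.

Step 1: shift (. Stack=[(] ptr=1 lookahead=num remaining=[num ) * num * id * ( num + num ) $]
Step 2: shift num. Stack=[( num] ptr=2 lookahead=) remaining=[) * num * id * ( num + num ) $]
Step 3: reduce F->num. Stack=[( F] ptr=2 lookahead=) remaining=[) * num * id * ( num + num ) $]
Step 4: reduce T->F. Stack=[( T] ptr=2 lookahead=) remaining=[) * num * id * ( num + num ) $]
Step 5: reduce E->T. Stack=[( E] ptr=2 lookahead=) remaining=[) * num * id * ( num + num ) $]
Step 6: shift ). Stack=[( E )] ptr=3 lookahead=* remaining=[* num * id * ( num + num ) $]
Step 7: reduce F->( E ). Stack=[F] ptr=3 lookahead=* remaining=[* num * id * ( num + num ) $]
Step 8: reduce T->F. Stack=[T] ptr=3 lookahead=* remaining=[* num * id * ( num + num ) $]
Step 9: shift *. Stack=[T *] ptr=4 lookahead=num remaining=[num * id * ( num + num ) $]
Step 10: shift num. Stack=[T * num] ptr=5 lookahead=* remaining=[* id * ( num + num ) $]
Step 11: reduce F->num. Stack=[T * F] ptr=5 lookahead=* remaining=[* id * ( num + num ) $]
Step 12: reduce T->T * F. Stack=[T] ptr=5 lookahead=* remaining=[* id * ( num + num ) $]
Step 13: shift *. Stack=[T *] ptr=6 lookahead=id remaining=[id * ( num + num ) $]
Step 14: shift id. Stack=[T * id] ptr=7 lookahead=* remaining=[* ( num + num ) $]
Step 15: reduce F->id. Stack=[T * F] ptr=7 lookahead=* remaining=[* ( num + num ) $]
Step 16: reduce T->T * F. Stack=[T] ptr=7 lookahead=* remaining=[* ( num + num ) $]

Answer: 7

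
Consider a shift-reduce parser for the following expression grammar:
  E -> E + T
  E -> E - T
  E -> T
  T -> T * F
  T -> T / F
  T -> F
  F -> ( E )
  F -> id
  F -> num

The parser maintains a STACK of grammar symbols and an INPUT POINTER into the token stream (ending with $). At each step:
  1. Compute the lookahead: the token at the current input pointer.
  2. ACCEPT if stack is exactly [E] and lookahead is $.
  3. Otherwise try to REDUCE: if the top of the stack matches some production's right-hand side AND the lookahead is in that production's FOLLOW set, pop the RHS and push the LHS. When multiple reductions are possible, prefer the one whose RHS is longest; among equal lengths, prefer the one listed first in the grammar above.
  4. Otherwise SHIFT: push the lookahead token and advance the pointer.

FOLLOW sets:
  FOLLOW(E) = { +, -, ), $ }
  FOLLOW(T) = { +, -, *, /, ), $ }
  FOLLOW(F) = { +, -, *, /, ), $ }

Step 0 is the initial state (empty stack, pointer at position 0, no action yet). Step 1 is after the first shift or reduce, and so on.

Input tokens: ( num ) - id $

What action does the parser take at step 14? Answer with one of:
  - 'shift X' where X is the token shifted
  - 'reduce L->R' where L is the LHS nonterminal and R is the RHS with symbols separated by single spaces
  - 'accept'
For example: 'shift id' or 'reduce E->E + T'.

Answer: reduce E->E - T

Derivation:
Step 1: shift (. Stack=[(] ptr=1 lookahead=num remaining=[num ) - id $]
Step 2: shift num. Stack=[( num] ptr=2 lookahead=) remaining=[) - id $]
Step 3: reduce F->num. Stack=[( F] ptr=2 lookahead=) remaining=[) - id $]
Step 4: reduce T->F. Stack=[( T] ptr=2 lookahead=) remaining=[) - id $]
Step 5: reduce E->T. Stack=[( E] ptr=2 lookahead=) remaining=[) - id $]
Step 6: shift ). Stack=[( E )] ptr=3 lookahead=- remaining=[- id $]
Step 7: reduce F->( E ). Stack=[F] ptr=3 lookahead=- remaining=[- id $]
Step 8: reduce T->F. Stack=[T] ptr=3 lookahead=- remaining=[- id $]
Step 9: reduce E->T. Stack=[E] ptr=3 lookahead=- remaining=[- id $]
Step 10: shift -. Stack=[E -] ptr=4 lookahead=id remaining=[id $]
Step 11: shift id. Stack=[E - id] ptr=5 lookahead=$ remaining=[$]
Step 12: reduce F->id. Stack=[E - F] ptr=5 lookahead=$ remaining=[$]
Step 13: reduce T->F. Stack=[E - T] ptr=5 lookahead=$ remaining=[$]
Step 14: reduce E->E - T. Stack=[E] ptr=5 lookahead=$ remaining=[$]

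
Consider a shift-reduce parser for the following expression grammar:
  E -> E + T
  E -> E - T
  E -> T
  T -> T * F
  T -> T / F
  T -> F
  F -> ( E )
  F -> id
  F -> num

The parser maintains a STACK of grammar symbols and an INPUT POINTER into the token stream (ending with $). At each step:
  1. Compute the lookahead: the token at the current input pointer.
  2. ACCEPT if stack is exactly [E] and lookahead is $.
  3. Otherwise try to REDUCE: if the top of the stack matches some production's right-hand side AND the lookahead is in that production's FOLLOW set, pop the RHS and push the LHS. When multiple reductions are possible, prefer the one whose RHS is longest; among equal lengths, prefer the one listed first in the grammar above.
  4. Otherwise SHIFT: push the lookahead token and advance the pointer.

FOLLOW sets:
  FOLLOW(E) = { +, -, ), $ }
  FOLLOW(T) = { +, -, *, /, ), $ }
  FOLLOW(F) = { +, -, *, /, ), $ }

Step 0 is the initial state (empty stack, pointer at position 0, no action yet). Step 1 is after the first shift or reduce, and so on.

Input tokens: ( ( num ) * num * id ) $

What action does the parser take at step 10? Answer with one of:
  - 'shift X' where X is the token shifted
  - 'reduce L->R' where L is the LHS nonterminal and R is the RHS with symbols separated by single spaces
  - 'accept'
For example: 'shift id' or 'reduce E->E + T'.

Step 1: shift (. Stack=[(] ptr=1 lookahead=( remaining=[( num ) * num * id ) $]
Step 2: shift (. Stack=[( (] ptr=2 lookahead=num remaining=[num ) * num * id ) $]
Step 3: shift num. Stack=[( ( num] ptr=3 lookahead=) remaining=[) * num * id ) $]
Step 4: reduce F->num. Stack=[( ( F] ptr=3 lookahead=) remaining=[) * num * id ) $]
Step 5: reduce T->F. Stack=[( ( T] ptr=3 lookahead=) remaining=[) * num * id ) $]
Step 6: reduce E->T. Stack=[( ( E] ptr=3 lookahead=) remaining=[) * num * id ) $]
Step 7: shift ). Stack=[( ( E )] ptr=4 lookahead=* remaining=[* num * id ) $]
Step 8: reduce F->( E ). Stack=[( F] ptr=4 lookahead=* remaining=[* num * id ) $]
Step 9: reduce T->F. Stack=[( T] ptr=4 lookahead=* remaining=[* num * id ) $]
Step 10: shift *. Stack=[( T *] ptr=5 lookahead=num remaining=[num * id ) $]

Answer: shift *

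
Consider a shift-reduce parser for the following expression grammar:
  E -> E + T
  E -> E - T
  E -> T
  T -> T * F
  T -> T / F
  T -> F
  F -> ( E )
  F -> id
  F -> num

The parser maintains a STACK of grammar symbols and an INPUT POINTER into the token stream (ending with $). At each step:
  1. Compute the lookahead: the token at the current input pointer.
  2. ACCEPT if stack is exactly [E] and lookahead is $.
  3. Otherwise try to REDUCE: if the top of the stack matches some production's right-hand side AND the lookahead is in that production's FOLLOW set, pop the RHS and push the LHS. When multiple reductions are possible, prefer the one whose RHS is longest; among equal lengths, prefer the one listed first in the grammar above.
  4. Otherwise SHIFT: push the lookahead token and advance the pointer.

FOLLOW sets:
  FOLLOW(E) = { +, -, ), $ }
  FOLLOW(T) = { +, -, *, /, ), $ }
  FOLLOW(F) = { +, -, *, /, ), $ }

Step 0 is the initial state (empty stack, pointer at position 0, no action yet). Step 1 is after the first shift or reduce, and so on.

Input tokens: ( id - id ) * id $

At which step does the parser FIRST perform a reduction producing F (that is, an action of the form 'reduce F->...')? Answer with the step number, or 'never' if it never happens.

Answer: 3

Derivation:
Step 1: shift (. Stack=[(] ptr=1 lookahead=id remaining=[id - id ) * id $]
Step 2: shift id. Stack=[( id] ptr=2 lookahead=- remaining=[- id ) * id $]
Step 3: reduce F->id. Stack=[( F] ptr=2 lookahead=- remaining=[- id ) * id $]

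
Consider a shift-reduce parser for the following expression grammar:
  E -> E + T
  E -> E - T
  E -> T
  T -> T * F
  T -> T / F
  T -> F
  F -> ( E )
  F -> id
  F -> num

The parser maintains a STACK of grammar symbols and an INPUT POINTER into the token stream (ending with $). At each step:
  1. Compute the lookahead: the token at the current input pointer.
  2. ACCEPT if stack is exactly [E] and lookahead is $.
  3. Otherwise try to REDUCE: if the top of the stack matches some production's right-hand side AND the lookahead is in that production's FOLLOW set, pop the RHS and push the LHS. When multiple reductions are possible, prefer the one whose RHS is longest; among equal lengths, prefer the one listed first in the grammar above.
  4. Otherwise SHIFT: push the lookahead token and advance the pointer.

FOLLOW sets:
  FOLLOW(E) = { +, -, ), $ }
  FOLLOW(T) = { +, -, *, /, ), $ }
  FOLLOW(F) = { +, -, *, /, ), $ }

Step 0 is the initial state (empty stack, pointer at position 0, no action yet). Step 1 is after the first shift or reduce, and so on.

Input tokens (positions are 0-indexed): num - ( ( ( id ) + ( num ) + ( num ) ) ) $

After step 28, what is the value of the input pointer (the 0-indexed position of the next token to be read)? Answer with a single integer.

Step 1: shift num. Stack=[num] ptr=1 lookahead=- remaining=[- ( ( ( id ) + ( num ) + ( num ) ) ) $]
Step 2: reduce F->num. Stack=[F] ptr=1 lookahead=- remaining=[- ( ( ( id ) + ( num ) + ( num ) ) ) $]
Step 3: reduce T->F. Stack=[T] ptr=1 lookahead=- remaining=[- ( ( ( id ) + ( num ) + ( num ) ) ) $]
Step 4: reduce E->T. Stack=[E] ptr=1 lookahead=- remaining=[- ( ( ( id ) + ( num ) + ( num ) ) ) $]
Step 5: shift -. Stack=[E -] ptr=2 lookahead=( remaining=[( ( ( id ) + ( num ) + ( num ) ) ) $]
Step 6: shift (. Stack=[E - (] ptr=3 lookahead=( remaining=[( ( id ) + ( num ) + ( num ) ) ) $]
Step 7: shift (. Stack=[E - ( (] ptr=4 lookahead=( remaining=[( id ) + ( num ) + ( num ) ) ) $]
Step 8: shift (. Stack=[E - ( ( (] ptr=5 lookahead=id remaining=[id ) + ( num ) + ( num ) ) ) $]
Step 9: shift id. Stack=[E - ( ( ( id] ptr=6 lookahead=) remaining=[) + ( num ) + ( num ) ) ) $]
Step 10: reduce F->id. Stack=[E - ( ( ( F] ptr=6 lookahead=) remaining=[) + ( num ) + ( num ) ) ) $]
Step 11: reduce T->F. Stack=[E - ( ( ( T] ptr=6 lookahead=) remaining=[) + ( num ) + ( num ) ) ) $]
Step 12: reduce E->T. Stack=[E - ( ( ( E] ptr=6 lookahead=) remaining=[) + ( num ) + ( num ) ) ) $]
Step 13: shift ). Stack=[E - ( ( ( E )] ptr=7 lookahead=+ remaining=[+ ( num ) + ( num ) ) ) $]
Step 14: reduce F->( E ). Stack=[E - ( ( F] ptr=7 lookahead=+ remaining=[+ ( num ) + ( num ) ) ) $]
Step 15: reduce T->F. Stack=[E - ( ( T] ptr=7 lookahead=+ remaining=[+ ( num ) + ( num ) ) ) $]
Step 16: reduce E->T. Stack=[E - ( ( E] ptr=7 lookahead=+ remaining=[+ ( num ) + ( num ) ) ) $]
Step 17: shift +. Stack=[E - ( ( E +] ptr=8 lookahead=( remaining=[( num ) + ( num ) ) ) $]
Step 18: shift (. Stack=[E - ( ( E + (] ptr=9 lookahead=num remaining=[num ) + ( num ) ) ) $]
Step 19: shift num. Stack=[E - ( ( E + ( num] ptr=10 lookahead=) remaining=[) + ( num ) ) ) $]
Step 20: reduce F->num. Stack=[E - ( ( E + ( F] ptr=10 lookahead=) remaining=[) + ( num ) ) ) $]
Step 21: reduce T->F. Stack=[E - ( ( E + ( T] ptr=10 lookahead=) remaining=[) + ( num ) ) ) $]
Step 22: reduce E->T. Stack=[E - ( ( E + ( E] ptr=10 lookahead=) remaining=[) + ( num ) ) ) $]
Step 23: shift ). Stack=[E - ( ( E + ( E )] ptr=11 lookahead=+ remaining=[+ ( num ) ) ) $]
Step 24: reduce F->( E ). Stack=[E - ( ( E + F] ptr=11 lookahead=+ remaining=[+ ( num ) ) ) $]
Step 25: reduce T->F. Stack=[E - ( ( E + T] ptr=11 lookahead=+ remaining=[+ ( num ) ) ) $]
Step 26: reduce E->E + T. Stack=[E - ( ( E] ptr=11 lookahead=+ remaining=[+ ( num ) ) ) $]
Step 27: shift +. Stack=[E - ( ( E +] ptr=12 lookahead=( remaining=[( num ) ) ) $]
Step 28: shift (. Stack=[E - ( ( E + (] ptr=13 lookahead=num remaining=[num ) ) ) $]

Answer: 13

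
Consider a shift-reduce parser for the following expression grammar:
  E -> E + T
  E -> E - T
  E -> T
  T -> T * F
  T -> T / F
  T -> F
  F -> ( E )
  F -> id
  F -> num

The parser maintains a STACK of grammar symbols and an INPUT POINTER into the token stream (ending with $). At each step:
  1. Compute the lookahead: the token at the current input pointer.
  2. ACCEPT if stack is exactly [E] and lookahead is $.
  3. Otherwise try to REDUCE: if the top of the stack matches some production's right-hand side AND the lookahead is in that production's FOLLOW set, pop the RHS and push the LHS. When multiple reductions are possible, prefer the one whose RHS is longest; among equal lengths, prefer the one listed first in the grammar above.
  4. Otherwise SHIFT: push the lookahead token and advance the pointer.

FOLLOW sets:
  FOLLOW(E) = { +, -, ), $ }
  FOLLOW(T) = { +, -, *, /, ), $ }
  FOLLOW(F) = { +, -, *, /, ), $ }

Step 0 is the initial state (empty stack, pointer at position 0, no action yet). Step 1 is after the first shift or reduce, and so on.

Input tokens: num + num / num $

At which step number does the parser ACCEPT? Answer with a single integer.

Answer: 14

Derivation:
Step 1: shift num. Stack=[num] ptr=1 lookahead=+ remaining=[+ num / num $]
Step 2: reduce F->num. Stack=[F] ptr=1 lookahead=+ remaining=[+ num / num $]
Step 3: reduce T->F. Stack=[T] ptr=1 lookahead=+ remaining=[+ num / num $]
Step 4: reduce E->T. Stack=[E] ptr=1 lookahead=+ remaining=[+ num / num $]
Step 5: shift +. Stack=[E +] ptr=2 lookahead=num remaining=[num / num $]
Step 6: shift num. Stack=[E + num] ptr=3 lookahead=/ remaining=[/ num $]
Step 7: reduce F->num. Stack=[E + F] ptr=3 lookahead=/ remaining=[/ num $]
Step 8: reduce T->F. Stack=[E + T] ptr=3 lookahead=/ remaining=[/ num $]
Step 9: shift /. Stack=[E + T /] ptr=4 lookahead=num remaining=[num $]
Step 10: shift num. Stack=[E + T / num] ptr=5 lookahead=$ remaining=[$]
Step 11: reduce F->num. Stack=[E + T / F] ptr=5 lookahead=$ remaining=[$]
Step 12: reduce T->T / F. Stack=[E + T] ptr=5 lookahead=$ remaining=[$]
Step 13: reduce E->E + T. Stack=[E] ptr=5 lookahead=$ remaining=[$]
Step 14: accept. Stack=[E] ptr=5 lookahead=$ remaining=[$]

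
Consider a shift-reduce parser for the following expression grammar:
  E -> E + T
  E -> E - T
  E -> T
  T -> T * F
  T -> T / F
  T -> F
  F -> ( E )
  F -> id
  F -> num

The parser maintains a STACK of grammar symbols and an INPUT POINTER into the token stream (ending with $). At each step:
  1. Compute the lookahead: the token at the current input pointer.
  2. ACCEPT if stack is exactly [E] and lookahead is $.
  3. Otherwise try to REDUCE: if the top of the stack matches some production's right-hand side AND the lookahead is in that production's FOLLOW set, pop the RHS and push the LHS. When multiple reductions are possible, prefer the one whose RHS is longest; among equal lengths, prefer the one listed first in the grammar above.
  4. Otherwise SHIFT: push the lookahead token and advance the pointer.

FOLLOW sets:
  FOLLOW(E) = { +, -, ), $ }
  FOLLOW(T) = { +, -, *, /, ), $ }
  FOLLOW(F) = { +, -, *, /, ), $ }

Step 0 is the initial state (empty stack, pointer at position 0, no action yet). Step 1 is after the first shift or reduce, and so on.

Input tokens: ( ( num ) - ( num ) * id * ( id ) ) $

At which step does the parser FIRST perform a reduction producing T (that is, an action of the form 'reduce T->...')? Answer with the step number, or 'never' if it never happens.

Answer: 5

Derivation:
Step 1: shift (. Stack=[(] ptr=1 lookahead=( remaining=[( num ) - ( num ) * id * ( id ) ) $]
Step 2: shift (. Stack=[( (] ptr=2 lookahead=num remaining=[num ) - ( num ) * id * ( id ) ) $]
Step 3: shift num. Stack=[( ( num] ptr=3 lookahead=) remaining=[) - ( num ) * id * ( id ) ) $]
Step 4: reduce F->num. Stack=[( ( F] ptr=3 lookahead=) remaining=[) - ( num ) * id * ( id ) ) $]
Step 5: reduce T->F. Stack=[( ( T] ptr=3 lookahead=) remaining=[) - ( num ) * id * ( id ) ) $]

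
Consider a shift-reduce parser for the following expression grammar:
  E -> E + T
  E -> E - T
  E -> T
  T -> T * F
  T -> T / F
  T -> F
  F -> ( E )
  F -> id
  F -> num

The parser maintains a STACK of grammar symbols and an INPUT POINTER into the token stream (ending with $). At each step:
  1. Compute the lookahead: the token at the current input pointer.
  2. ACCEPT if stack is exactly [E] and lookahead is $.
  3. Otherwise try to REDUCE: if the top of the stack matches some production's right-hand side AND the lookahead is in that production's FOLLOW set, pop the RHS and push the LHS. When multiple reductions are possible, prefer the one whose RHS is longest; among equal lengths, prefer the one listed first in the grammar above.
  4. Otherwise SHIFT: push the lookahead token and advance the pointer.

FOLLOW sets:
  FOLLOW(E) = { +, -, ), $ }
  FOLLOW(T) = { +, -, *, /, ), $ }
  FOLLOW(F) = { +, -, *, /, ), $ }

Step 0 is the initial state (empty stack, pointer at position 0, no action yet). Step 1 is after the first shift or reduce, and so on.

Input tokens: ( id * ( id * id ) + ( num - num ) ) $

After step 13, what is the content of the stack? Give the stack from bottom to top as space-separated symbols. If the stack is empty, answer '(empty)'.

Step 1: shift (. Stack=[(] ptr=1 lookahead=id remaining=[id * ( id * id ) + ( num - num ) ) $]
Step 2: shift id. Stack=[( id] ptr=2 lookahead=* remaining=[* ( id * id ) + ( num - num ) ) $]
Step 3: reduce F->id. Stack=[( F] ptr=2 lookahead=* remaining=[* ( id * id ) + ( num - num ) ) $]
Step 4: reduce T->F. Stack=[( T] ptr=2 lookahead=* remaining=[* ( id * id ) + ( num - num ) ) $]
Step 5: shift *. Stack=[( T *] ptr=3 lookahead=( remaining=[( id * id ) + ( num - num ) ) $]
Step 6: shift (. Stack=[( T * (] ptr=4 lookahead=id remaining=[id * id ) + ( num - num ) ) $]
Step 7: shift id. Stack=[( T * ( id] ptr=5 lookahead=* remaining=[* id ) + ( num - num ) ) $]
Step 8: reduce F->id. Stack=[( T * ( F] ptr=5 lookahead=* remaining=[* id ) + ( num - num ) ) $]
Step 9: reduce T->F. Stack=[( T * ( T] ptr=5 lookahead=* remaining=[* id ) + ( num - num ) ) $]
Step 10: shift *. Stack=[( T * ( T *] ptr=6 lookahead=id remaining=[id ) + ( num - num ) ) $]
Step 11: shift id. Stack=[( T * ( T * id] ptr=7 lookahead=) remaining=[) + ( num - num ) ) $]
Step 12: reduce F->id. Stack=[( T * ( T * F] ptr=7 lookahead=) remaining=[) + ( num - num ) ) $]
Step 13: reduce T->T * F. Stack=[( T * ( T] ptr=7 lookahead=) remaining=[) + ( num - num ) ) $]

Answer: ( T * ( T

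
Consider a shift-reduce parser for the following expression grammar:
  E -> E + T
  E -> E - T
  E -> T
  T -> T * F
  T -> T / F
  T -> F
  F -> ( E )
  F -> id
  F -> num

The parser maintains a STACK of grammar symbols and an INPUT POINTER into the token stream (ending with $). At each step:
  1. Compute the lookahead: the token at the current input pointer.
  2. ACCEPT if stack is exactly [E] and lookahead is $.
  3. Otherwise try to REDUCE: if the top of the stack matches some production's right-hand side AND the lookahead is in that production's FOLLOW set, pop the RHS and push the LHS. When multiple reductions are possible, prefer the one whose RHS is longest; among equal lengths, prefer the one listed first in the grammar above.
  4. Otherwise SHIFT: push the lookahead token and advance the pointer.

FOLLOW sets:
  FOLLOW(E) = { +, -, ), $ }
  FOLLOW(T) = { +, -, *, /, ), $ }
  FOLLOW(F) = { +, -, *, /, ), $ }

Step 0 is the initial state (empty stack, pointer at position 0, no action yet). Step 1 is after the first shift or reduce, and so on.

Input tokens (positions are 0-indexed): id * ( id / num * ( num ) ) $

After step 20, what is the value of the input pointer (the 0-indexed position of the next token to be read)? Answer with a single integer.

Step 1: shift id. Stack=[id] ptr=1 lookahead=* remaining=[* ( id / num * ( num ) ) $]
Step 2: reduce F->id. Stack=[F] ptr=1 lookahead=* remaining=[* ( id / num * ( num ) ) $]
Step 3: reduce T->F. Stack=[T] ptr=1 lookahead=* remaining=[* ( id / num * ( num ) ) $]
Step 4: shift *. Stack=[T *] ptr=2 lookahead=( remaining=[( id / num * ( num ) ) $]
Step 5: shift (. Stack=[T * (] ptr=3 lookahead=id remaining=[id / num * ( num ) ) $]
Step 6: shift id. Stack=[T * ( id] ptr=4 lookahead=/ remaining=[/ num * ( num ) ) $]
Step 7: reduce F->id. Stack=[T * ( F] ptr=4 lookahead=/ remaining=[/ num * ( num ) ) $]
Step 8: reduce T->F. Stack=[T * ( T] ptr=4 lookahead=/ remaining=[/ num * ( num ) ) $]
Step 9: shift /. Stack=[T * ( T /] ptr=5 lookahead=num remaining=[num * ( num ) ) $]
Step 10: shift num. Stack=[T * ( T / num] ptr=6 lookahead=* remaining=[* ( num ) ) $]
Step 11: reduce F->num. Stack=[T * ( T / F] ptr=6 lookahead=* remaining=[* ( num ) ) $]
Step 12: reduce T->T / F. Stack=[T * ( T] ptr=6 lookahead=* remaining=[* ( num ) ) $]
Step 13: shift *. Stack=[T * ( T *] ptr=7 lookahead=( remaining=[( num ) ) $]
Step 14: shift (. Stack=[T * ( T * (] ptr=8 lookahead=num remaining=[num ) ) $]
Step 15: shift num. Stack=[T * ( T * ( num] ptr=9 lookahead=) remaining=[) ) $]
Step 16: reduce F->num. Stack=[T * ( T * ( F] ptr=9 lookahead=) remaining=[) ) $]
Step 17: reduce T->F. Stack=[T * ( T * ( T] ptr=9 lookahead=) remaining=[) ) $]
Step 18: reduce E->T. Stack=[T * ( T * ( E] ptr=9 lookahead=) remaining=[) ) $]
Step 19: shift ). Stack=[T * ( T * ( E )] ptr=10 lookahead=) remaining=[) $]
Step 20: reduce F->( E ). Stack=[T * ( T * F] ptr=10 lookahead=) remaining=[) $]

Answer: 10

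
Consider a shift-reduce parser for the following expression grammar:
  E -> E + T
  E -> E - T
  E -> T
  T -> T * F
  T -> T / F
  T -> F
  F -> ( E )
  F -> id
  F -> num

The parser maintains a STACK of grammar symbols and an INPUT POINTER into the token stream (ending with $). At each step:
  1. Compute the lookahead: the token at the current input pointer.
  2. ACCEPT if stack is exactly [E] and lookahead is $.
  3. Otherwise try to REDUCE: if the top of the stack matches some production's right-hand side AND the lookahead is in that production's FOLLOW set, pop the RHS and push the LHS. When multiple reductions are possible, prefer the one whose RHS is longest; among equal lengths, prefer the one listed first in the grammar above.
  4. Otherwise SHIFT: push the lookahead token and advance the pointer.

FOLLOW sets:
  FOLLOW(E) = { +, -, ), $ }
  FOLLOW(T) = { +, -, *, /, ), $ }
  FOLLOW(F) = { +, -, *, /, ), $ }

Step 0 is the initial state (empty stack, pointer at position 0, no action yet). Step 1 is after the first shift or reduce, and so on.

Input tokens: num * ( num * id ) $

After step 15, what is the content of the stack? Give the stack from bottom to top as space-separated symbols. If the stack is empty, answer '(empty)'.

Step 1: shift num. Stack=[num] ptr=1 lookahead=* remaining=[* ( num * id ) $]
Step 2: reduce F->num. Stack=[F] ptr=1 lookahead=* remaining=[* ( num * id ) $]
Step 3: reduce T->F. Stack=[T] ptr=1 lookahead=* remaining=[* ( num * id ) $]
Step 4: shift *. Stack=[T *] ptr=2 lookahead=( remaining=[( num * id ) $]
Step 5: shift (. Stack=[T * (] ptr=3 lookahead=num remaining=[num * id ) $]
Step 6: shift num. Stack=[T * ( num] ptr=4 lookahead=* remaining=[* id ) $]
Step 7: reduce F->num. Stack=[T * ( F] ptr=4 lookahead=* remaining=[* id ) $]
Step 8: reduce T->F. Stack=[T * ( T] ptr=4 lookahead=* remaining=[* id ) $]
Step 9: shift *. Stack=[T * ( T *] ptr=5 lookahead=id remaining=[id ) $]
Step 10: shift id. Stack=[T * ( T * id] ptr=6 lookahead=) remaining=[) $]
Step 11: reduce F->id. Stack=[T * ( T * F] ptr=6 lookahead=) remaining=[) $]
Step 12: reduce T->T * F. Stack=[T * ( T] ptr=6 lookahead=) remaining=[) $]
Step 13: reduce E->T. Stack=[T * ( E] ptr=6 lookahead=) remaining=[) $]
Step 14: shift ). Stack=[T * ( E )] ptr=7 lookahead=$ remaining=[$]
Step 15: reduce F->( E ). Stack=[T * F] ptr=7 lookahead=$ remaining=[$]

Answer: T * F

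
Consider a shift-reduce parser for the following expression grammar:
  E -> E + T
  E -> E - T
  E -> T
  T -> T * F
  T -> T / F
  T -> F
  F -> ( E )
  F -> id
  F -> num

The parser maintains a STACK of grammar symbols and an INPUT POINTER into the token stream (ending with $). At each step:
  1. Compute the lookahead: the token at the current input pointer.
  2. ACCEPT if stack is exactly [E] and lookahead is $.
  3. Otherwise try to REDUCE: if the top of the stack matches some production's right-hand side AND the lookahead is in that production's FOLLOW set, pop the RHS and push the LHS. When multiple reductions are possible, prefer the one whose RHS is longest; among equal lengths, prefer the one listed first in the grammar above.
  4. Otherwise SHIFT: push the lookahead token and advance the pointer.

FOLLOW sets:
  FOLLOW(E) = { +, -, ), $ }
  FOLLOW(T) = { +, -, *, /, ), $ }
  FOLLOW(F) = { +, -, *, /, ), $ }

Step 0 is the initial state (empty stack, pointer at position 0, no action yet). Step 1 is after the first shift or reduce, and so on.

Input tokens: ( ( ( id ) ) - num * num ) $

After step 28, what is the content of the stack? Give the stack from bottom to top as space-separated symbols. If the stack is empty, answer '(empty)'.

Step 1: shift (. Stack=[(] ptr=1 lookahead=( remaining=[( ( id ) ) - num * num ) $]
Step 2: shift (. Stack=[( (] ptr=2 lookahead=( remaining=[( id ) ) - num * num ) $]
Step 3: shift (. Stack=[( ( (] ptr=3 lookahead=id remaining=[id ) ) - num * num ) $]
Step 4: shift id. Stack=[( ( ( id] ptr=4 lookahead=) remaining=[) ) - num * num ) $]
Step 5: reduce F->id. Stack=[( ( ( F] ptr=4 lookahead=) remaining=[) ) - num * num ) $]
Step 6: reduce T->F. Stack=[( ( ( T] ptr=4 lookahead=) remaining=[) ) - num * num ) $]
Step 7: reduce E->T. Stack=[( ( ( E] ptr=4 lookahead=) remaining=[) ) - num * num ) $]
Step 8: shift ). Stack=[( ( ( E )] ptr=5 lookahead=) remaining=[) - num * num ) $]
Step 9: reduce F->( E ). Stack=[( ( F] ptr=5 lookahead=) remaining=[) - num * num ) $]
Step 10: reduce T->F. Stack=[( ( T] ptr=5 lookahead=) remaining=[) - num * num ) $]
Step 11: reduce E->T. Stack=[( ( E] ptr=5 lookahead=) remaining=[) - num * num ) $]
Step 12: shift ). Stack=[( ( E )] ptr=6 lookahead=- remaining=[- num * num ) $]
Step 13: reduce F->( E ). Stack=[( F] ptr=6 lookahead=- remaining=[- num * num ) $]
Step 14: reduce T->F. Stack=[( T] ptr=6 lookahead=- remaining=[- num * num ) $]
Step 15: reduce E->T. Stack=[( E] ptr=6 lookahead=- remaining=[- num * num ) $]
Step 16: shift -. Stack=[( E -] ptr=7 lookahead=num remaining=[num * num ) $]
Step 17: shift num. Stack=[( E - num] ptr=8 lookahead=* remaining=[* num ) $]
Step 18: reduce F->num. Stack=[( E - F] ptr=8 lookahead=* remaining=[* num ) $]
Step 19: reduce T->F. Stack=[( E - T] ptr=8 lookahead=* remaining=[* num ) $]
Step 20: shift *. Stack=[( E - T *] ptr=9 lookahead=num remaining=[num ) $]
Step 21: shift num. Stack=[( E - T * num] ptr=10 lookahead=) remaining=[) $]
Step 22: reduce F->num. Stack=[( E - T * F] ptr=10 lookahead=) remaining=[) $]
Step 23: reduce T->T * F. Stack=[( E - T] ptr=10 lookahead=) remaining=[) $]
Step 24: reduce E->E - T. Stack=[( E] ptr=10 lookahead=) remaining=[) $]
Step 25: shift ). Stack=[( E )] ptr=11 lookahead=$ remaining=[$]
Step 26: reduce F->( E ). Stack=[F] ptr=11 lookahead=$ remaining=[$]
Step 27: reduce T->F. Stack=[T] ptr=11 lookahead=$ remaining=[$]
Step 28: reduce E->T. Stack=[E] ptr=11 lookahead=$ remaining=[$]

Answer: E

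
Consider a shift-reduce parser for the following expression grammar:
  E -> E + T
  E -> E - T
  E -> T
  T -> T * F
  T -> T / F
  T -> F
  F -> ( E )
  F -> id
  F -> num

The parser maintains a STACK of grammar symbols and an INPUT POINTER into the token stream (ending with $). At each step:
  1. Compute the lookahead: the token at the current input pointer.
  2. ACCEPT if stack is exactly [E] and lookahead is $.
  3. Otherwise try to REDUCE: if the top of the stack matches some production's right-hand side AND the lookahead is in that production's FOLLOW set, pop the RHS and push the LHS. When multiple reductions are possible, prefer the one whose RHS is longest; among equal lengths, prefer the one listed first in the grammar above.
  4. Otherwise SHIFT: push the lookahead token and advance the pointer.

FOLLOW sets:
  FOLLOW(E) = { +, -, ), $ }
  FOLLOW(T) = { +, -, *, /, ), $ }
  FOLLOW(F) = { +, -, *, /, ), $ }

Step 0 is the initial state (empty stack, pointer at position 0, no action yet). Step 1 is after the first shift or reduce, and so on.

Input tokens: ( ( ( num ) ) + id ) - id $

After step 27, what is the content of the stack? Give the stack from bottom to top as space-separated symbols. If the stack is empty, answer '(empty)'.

Step 1: shift (. Stack=[(] ptr=1 lookahead=( remaining=[( ( num ) ) + id ) - id $]
Step 2: shift (. Stack=[( (] ptr=2 lookahead=( remaining=[( num ) ) + id ) - id $]
Step 3: shift (. Stack=[( ( (] ptr=3 lookahead=num remaining=[num ) ) + id ) - id $]
Step 4: shift num. Stack=[( ( ( num] ptr=4 lookahead=) remaining=[) ) + id ) - id $]
Step 5: reduce F->num. Stack=[( ( ( F] ptr=4 lookahead=) remaining=[) ) + id ) - id $]
Step 6: reduce T->F. Stack=[( ( ( T] ptr=4 lookahead=) remaining=[) ) + id ) - id $]
Step 7: reduce E->T. Stack=[( ( ( E] ptr=4 lookahead=) remaining=[) ) + id ) - id $]
Step 8: shift ). Stack=[( ( ( E )] ptr=5 lookahead=) remaining=[) + id ) - id $]
Step 9: reduce F->( E ). Stack=[( ( F] ptr=5 lookahead=) remaining=[) + id ) - id $]
Step 10: reduce T->F. Stack=[( ( T] ptr=5 lookahead=) remaining=[) + id ) - id $]
Step 11: reduce E->T. Stack=[( ( E] ptr=5 lookahead=) remaining=[) + id ) - id $]
Step 12: shift ). Stack=[( ( E )] ptr=6 lookahead=+ remaining=[+ id ) - id $]
Step 13: reduce F->( E ). Stack=[( F] ptr=6 lookahead=+ remaining=[+ id ) - id $]
Step 14: reduce T->F. Stack=[( T] ptr=6 lookahead=+ remaining=[+ id ) - id $]
Step 15: reduce E->T. Stack=[( E] ptr=6 lookahead=+ remaining=[+ id ) - id $]
Step 16: shift +. Stack=[( E +] ptr=7 lookahead=id remaining=[id ) - id $]
Step 17: shift id. Stack=[( E + id] ptr=8 lookahead=) remaining=[) - id $]
Step 18: reduce F->id. Stack=[( E + F] ptr=8 lookahead=) remaining=[) - id $]
Step 19: reduce T->F. Stack=[( E + T] ptr=8 lookahead=) remaining=[) - id $]
Step 20: reduce E->E + T. Stack=[( E] ptr=8 lookahead=) remaining=[) - id $]
Step 21: shift ). Stack=[( E )] ptr=9 lookahead=- remaining=[- id $]
Step 22: reduce F->( E ). Stack=[F] ptr=9 lookahead=- remaining=[- id $]
Step 23: reduce T->F. Stack=[T] ptr=9 lookahead=- remaining=[- id $]
Step 24: reduce E->T. Stack=[E] ptr=9 lookahead=- remaining=[- id $]
Step 25: shift -. Stack=[E -] ptr=10 lookahead=id remaining=[id $]
Step 26: shift id. Stack=[E - id] ptr=11 lookahead=$ remaining=[$]
Step 27: reduce F->id. Stack=[E - F] ptr=11 lookahead=$ remaining=[$]

Answer: E - F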